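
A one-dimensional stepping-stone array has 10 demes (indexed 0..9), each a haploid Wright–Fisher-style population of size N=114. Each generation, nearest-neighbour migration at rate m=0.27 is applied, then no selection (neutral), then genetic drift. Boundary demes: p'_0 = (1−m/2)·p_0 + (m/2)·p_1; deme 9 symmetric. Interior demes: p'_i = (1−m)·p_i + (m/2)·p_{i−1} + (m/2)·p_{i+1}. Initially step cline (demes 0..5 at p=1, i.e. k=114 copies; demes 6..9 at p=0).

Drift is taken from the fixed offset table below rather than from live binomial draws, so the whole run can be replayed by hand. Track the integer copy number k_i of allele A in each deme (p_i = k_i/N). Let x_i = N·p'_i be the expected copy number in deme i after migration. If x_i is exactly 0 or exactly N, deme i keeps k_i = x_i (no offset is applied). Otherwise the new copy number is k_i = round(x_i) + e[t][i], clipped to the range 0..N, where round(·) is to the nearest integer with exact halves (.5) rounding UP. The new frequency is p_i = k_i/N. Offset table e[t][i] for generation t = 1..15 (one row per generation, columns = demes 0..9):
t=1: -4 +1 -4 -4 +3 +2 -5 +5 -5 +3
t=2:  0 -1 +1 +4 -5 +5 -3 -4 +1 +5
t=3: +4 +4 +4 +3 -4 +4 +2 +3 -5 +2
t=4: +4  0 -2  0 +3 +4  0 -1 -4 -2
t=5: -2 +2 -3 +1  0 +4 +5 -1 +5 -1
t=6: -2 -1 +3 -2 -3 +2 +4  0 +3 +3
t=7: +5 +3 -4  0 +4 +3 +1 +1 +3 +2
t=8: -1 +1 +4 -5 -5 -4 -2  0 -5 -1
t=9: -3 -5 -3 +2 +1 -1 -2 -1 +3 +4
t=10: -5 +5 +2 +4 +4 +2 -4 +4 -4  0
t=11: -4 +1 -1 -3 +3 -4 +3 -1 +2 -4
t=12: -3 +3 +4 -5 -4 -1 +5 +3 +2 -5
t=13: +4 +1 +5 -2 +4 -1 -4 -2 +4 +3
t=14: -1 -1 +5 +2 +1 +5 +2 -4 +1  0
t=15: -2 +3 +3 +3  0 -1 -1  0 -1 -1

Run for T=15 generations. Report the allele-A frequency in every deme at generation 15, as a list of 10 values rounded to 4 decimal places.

t=0: k=[114 114 114 114 114 114 0 0 0 0]
t=1: x=[114.0000 114.0000 114.0000 114.0000 114.0000 98.6100 15.3900 0.0000 0.0000 0.0000] k=[114 114 114 114 114 101 10 0 0 0]
t=2: x=[114.0000 114.0000 114.0000 114.0000 112.2450 90.4700 20.9350 1.3500 0.0000 0.0000] k=[114 114 114 114 107 95 18 0 0 0]
t=3: x=[114.0000 114.0000 114.0000 113.0550 106.3250 86.2250 25.9650 2.4300 0.0000 0.0000] k=[114 114 114 114 102 90 28 5 0 0]
t=4: x=[114.0000 114.0000 114.0000 112.3800 102.0000 83.2500 33.2650 7.4300 0.6750 0.0000] k=[114 114 114 112 105 87 33 6 0 0]
t=5: x=[114.0000 114.0000 113.7300 111.3250 103.5150 82.1400 36.6450 8.8350 0.8100 0.0000] k=[114 114 111 112 104 86 42 8 6 0]
t=6: x=[114.0000 113.5950 111.5400 110.7850 102.6500 82.4900 43.3500 12.3200 5.4600 0.8100] k=[114 113 114 109 100 84 47 12 8 4]
t=7: x=[113.8650 113.2700 113.1900 108.4600 99.0550 81.1650 47.2700 16.1850 8.0000 4.5400] k=[114 114 109 108 103 84 48 17 11 7]
t=8: x=[114.0000 113.3250 109.5400 107.4600 101.1100 81.7050 48.6750 20.3750 11.2700 7.5400] k=[114 114 114 102 96 78 47 20 6 7]
t=9: x=[114.0000 114.0000 112.3800 102.8100 94.3800 76.2450 47.5400 21.7550 8.0250 6.8650] k=[114 114 109 105 95 75 46 21 11 11]
t=10: x=[114.0000 113.3250 109.1350 104.1900 93.6500 73.7850 46.5400 23.0250 12.3500 11.0000] k=[114 114 111 108 98 76 43 27 8 11]
t=11: x=[114.0000 113.5950 111.0000 107.0550 96.3800 74.5150 45.2950 26.5950 10.9700 10.5950] k=[114 114 110 104 99 71 48 26 13 7]
t=12: x=[114.0000 113.4600 109.7300 104.1350 95.8950 71.6750 48.1350 27.2150 13.9450 7.8100] k=[114 114 114 99 92 71 53 30 16 3]
t=13: x=[114.0000 114.0000 111.9750 100.0800 90.1100 71.4050 52.3250 31.2150 16.1350 4.7550] k=[114 114 114 98 94 70 48 29 20 8]
t=14: x=[114.0000 114.0000 111.8400 99.6200 91.3000 70.2700 48.4050 30.3500 19.5950 9.6200] k=[114 114 114 102 92 75 50 26 21 10]
t=15: x=[114.0000 114.0000 112.3800 102.2700 91.0550 73.9200 50.1350 28.5650 20.1900 11.4850] k=[114 114 114 105 91 73 49 29 19 10]

[1.0000, 1.0000, 1.0000, 0.9211, 0.7982, 0.6404, 0.4298, 0.2544, 0.1667, 0.0877]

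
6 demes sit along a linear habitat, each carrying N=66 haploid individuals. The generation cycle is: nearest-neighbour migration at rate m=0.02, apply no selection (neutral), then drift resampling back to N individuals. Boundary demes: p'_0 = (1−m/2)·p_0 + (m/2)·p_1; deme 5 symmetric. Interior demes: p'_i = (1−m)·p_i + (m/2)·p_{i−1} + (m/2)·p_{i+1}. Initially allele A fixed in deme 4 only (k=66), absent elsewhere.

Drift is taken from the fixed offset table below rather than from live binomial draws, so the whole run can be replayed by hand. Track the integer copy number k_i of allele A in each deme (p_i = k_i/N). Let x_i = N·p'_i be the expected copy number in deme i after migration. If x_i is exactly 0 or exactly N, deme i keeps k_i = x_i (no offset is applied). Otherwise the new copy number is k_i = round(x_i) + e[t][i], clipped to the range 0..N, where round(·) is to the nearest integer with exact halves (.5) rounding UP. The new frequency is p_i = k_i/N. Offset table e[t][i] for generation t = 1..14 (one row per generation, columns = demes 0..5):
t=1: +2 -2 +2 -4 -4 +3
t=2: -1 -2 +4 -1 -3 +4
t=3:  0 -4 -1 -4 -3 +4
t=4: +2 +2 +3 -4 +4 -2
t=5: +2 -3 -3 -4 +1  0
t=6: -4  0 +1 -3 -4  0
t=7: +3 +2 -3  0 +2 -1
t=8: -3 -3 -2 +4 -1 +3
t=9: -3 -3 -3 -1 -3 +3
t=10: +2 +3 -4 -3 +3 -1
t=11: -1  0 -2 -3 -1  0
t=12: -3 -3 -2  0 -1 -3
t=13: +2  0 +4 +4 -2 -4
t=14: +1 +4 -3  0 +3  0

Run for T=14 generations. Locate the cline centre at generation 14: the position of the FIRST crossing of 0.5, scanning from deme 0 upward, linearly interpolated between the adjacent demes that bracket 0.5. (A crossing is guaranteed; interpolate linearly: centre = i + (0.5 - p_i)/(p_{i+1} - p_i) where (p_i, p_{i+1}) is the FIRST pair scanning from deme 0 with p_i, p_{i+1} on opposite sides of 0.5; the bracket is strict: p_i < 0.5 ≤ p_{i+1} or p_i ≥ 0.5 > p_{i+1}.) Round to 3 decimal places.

3.744

t=0: k=[0 0 0 0 66 0]
t=1: x=[0.0000 0.0000 0.0000 0.6600 64.6800 0.6600] k=[0 0 0 0 61 4]
t=2: x=[0.0000 0.0000 0.0000 0.6100 59.8200 4.5700] k=[0 0 0 0 57 9]
t=3: x=[0.0000 0.0000 0.0000 0.5700 55.9500 9.4800] k=[0 0 0 0 53 13]
t=4: x=[0.0000 0.0000 0.0000 0.5300 52.0700 13.4000] k=[0 0 0 0 56 11]
t=5: x=[0.0000 0.0000 0.0000 0.5600 54.9900 11.4500] k=[0 0 0 0 56 11]
t=6: x=[0.0000 0.0000 0.0000 0.5600 54.9900 11.4500] k=[0 0 0 0 51 11]
t=7: x=[0.0000 0.0000 0.0000 0.5100 50.0900 11.4000] k=[0 0 0 1 52 10]
t=8: x=[0.0000 0.0000 0.0100 1.5000 51.0700 10.4200] k=[0 0 0 6 50 13]
t=9: x=[0.0000 0.0000 0.0600 6.3800 49.1900 13.3700] k=[0 0 0 5 46 16]
t=10: x=[0.0000 0.0000 0.0500 5.3600 45.2900 16.3000] k=[0 0 0 2 48 15]
t=11: x=[0.0000 0.0000 0.0200 2.4400 47.2100 15.3300] k=[0 0 0 0 46 15]
t=12: x=[0.0000 0.0000 0.0000 0.4600 45.2300 15.3100] k=[0 0 0 0 44 12]
t=13: x=[0.0000 0.0000 0.0000 0.4400 43.2400 12.3200] k=[0 0 0 4 41 8]
t=14: x=[0.0000 0.0000 0.0400 4.3300 40.3000 8.3300] k=[0 0 0 4 43 8]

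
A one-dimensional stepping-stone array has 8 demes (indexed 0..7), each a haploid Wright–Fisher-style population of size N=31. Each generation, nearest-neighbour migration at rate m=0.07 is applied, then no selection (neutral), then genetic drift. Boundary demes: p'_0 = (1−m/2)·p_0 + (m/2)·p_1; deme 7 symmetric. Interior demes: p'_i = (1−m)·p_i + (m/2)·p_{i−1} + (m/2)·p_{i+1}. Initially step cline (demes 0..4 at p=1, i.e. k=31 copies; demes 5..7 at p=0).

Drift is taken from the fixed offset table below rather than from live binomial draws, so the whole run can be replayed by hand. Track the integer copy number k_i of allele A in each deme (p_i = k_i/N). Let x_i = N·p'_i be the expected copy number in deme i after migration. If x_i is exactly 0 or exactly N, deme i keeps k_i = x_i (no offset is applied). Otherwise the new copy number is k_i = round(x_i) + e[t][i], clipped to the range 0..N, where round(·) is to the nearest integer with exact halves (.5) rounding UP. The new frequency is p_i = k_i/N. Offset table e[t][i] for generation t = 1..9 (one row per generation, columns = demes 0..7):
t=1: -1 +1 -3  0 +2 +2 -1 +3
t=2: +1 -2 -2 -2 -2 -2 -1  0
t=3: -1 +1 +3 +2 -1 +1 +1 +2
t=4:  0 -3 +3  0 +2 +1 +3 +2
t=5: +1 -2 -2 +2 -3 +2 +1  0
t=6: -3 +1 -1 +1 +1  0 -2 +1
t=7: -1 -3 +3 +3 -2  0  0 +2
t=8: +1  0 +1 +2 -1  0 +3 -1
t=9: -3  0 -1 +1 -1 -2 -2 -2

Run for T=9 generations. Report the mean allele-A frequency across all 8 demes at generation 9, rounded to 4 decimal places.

0.6331

t=0: k=[31 31 31 31 31 0 0 0]
t=1: x=[31.0000 31.0000 31.0000 31.0000 29.9150 1.0850 0.0000 0.0000] k=[31 31 31 31 31 3 0 0]
t=2: x=[31.0000 31.0000 31.0000 31.0000 30.0200 3.8750 0.1050 0.0000] k=[31 31 31 31 28 2 0 0]
t=3: x=[31.0000 31.0000 31.0000 30.8950 27.1950 2.8400 0.0700 0.0000] k=[31 31 31 31 26 4 1 0]
t=4: x=[31.0000 31.0000 31.0000 30.8250 25.4050 4.6650 1.0700 0.0350] k=[31 31 31 31 27 6 4 2]
t=5: x=[31.0000 31.0000 31.0000 30.8600 26.4050 6.6650 4.0000 2.0700] k=[31 31 31 31 23 9 5 2]
t=6: x=[31.0000 31.0000 31.0000 30.7200 22.7900 9.3500 5.0350 2.1050] k=[31 31 31 31 24 9 3 3]
t=7: x=[31.0000 31.0000 31.0000 30.7550 23.7200 9.3150 3.2100 3.0000] k=[31 31 31 31 22 9 3 5]
t=8: x=[31.0000 31.0000 31.0000 30.6850 21.8600 9.2450 3.2800 4.9300] k=[31 31 31 31 21 9 6 4]
t=9: x=[31.0000 31.0000 31.0000 30.6500 20.9300 9.3150 6.0350 4.0700] k=[31 31 31 31 20 7 4 2]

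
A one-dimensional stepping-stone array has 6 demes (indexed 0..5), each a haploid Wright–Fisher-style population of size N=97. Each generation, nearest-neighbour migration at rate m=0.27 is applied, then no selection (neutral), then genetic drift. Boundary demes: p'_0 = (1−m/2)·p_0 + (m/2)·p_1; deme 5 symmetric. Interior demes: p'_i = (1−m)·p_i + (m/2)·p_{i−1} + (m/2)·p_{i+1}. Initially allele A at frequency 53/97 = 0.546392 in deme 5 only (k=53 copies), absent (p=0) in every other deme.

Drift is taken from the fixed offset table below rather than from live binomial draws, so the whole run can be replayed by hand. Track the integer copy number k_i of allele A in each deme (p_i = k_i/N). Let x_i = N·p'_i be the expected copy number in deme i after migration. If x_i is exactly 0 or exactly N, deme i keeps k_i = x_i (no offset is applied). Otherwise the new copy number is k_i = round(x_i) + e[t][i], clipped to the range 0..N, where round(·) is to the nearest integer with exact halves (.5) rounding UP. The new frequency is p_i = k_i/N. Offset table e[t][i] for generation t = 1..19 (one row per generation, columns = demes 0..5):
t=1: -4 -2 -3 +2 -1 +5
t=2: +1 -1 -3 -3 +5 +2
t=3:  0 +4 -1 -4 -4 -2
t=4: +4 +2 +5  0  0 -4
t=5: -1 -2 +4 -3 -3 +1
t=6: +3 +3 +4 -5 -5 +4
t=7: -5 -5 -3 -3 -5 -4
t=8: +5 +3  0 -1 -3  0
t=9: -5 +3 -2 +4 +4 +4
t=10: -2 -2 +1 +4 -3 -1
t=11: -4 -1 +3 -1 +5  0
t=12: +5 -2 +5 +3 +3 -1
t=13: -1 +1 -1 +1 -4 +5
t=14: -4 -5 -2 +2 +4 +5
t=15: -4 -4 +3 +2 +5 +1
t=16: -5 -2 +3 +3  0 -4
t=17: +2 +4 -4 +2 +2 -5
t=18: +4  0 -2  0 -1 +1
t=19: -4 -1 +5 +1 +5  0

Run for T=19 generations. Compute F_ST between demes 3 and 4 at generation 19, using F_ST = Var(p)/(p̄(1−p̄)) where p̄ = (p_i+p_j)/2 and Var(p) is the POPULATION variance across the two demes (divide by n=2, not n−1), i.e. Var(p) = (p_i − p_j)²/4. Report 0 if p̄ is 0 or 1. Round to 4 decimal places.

t=0: k=[0 0 0 0 0 53]
t=1: x=[0.0000 0.0000 0.0000 0.0000 7.1550 45.8450] k=[0 0 0 0 6 51]
t=2: x=[0.0000 0.0000 0.0000 0.8100 11.2650 44.9250] k=[0 0 0 0 16 47]
t=3: x=[0.0000 0.0000 0.0000 2.1600 18.0250 42.8150] k=[0 0 0 0 14 41]
t=4: x=[0.0000 0.0000 0.0000 1.8900 15.7550 37.3550] k=[0 0 0 2 16 33]
t=5: x=[0.0000 0.0000 0.2700 3.6200 16.4050 30.7050] k=[0 0 4 1 13 32]
t=6: x=[0.0000 0.5400 3.0550 3.0250 13.9450 29.4350] k=[0 4 7 0 9 33]
t=7: x=[0.5400 3.8650 5.6500 2.1600 11.0250 29.7600] k=[0 0 3 0 6 26]
t=8: x=[0.0000 0.4050 2.1900 1.2150 7.8900 23.3000] k=[0 3 2 0 5 23]
t=9: x=[0.4050 2.4600 1.8650 0.9450 6.7550 20.5700] k=[0 5 0 5 11 25]
t=10: x=[0.6750 3.6500 1.3500 5.1350 12.0800 23.1100] k=[0 2 2 9 9 22]
t=11: x=[0.2700 1.7300 2.9450 8.0550 10.7550 20.2450] k=[0 1 6 7 16 20]
t=12: x=[0.1350 1.5400 5.4600 8.0800 15.3250 19.4600] k=[5 0 10 11 18 18]
t=13: x=[4.3250 2.0250 8.7850 11.8100 17.0550 18.0000] k=[3 3 8 13 13 23]
t=14: x=[3.0000 3.6750 8.0000 12.3250 14.3500 21.6500] k=[0 0 6 14 18 27]
t=15: x=[0.0000 0.8100 6.2700 13.4600 18.6750 25.7850] k=[0 0 9 15 24 27]
t=16: x=[0.0000 1.2150 8.5950 15.4050 23.1900 26.5950] k=[0 0 12 18 23 23]
t=17: x=[0.0000 1.6200 11.1900 17.8650 22.3250 23.0000] k=[0 6 7 20 24 18]
t=18: x=[0.8100 5.3250 8.6200 18.7850 22.6500 18.8100] k=[5 5 7 19 22 20]
t=19: x=[5.0000 5.2700 8.3500 17.7850 21.3250 20.2700] k=[1 4 13 19 26 20]

0.0073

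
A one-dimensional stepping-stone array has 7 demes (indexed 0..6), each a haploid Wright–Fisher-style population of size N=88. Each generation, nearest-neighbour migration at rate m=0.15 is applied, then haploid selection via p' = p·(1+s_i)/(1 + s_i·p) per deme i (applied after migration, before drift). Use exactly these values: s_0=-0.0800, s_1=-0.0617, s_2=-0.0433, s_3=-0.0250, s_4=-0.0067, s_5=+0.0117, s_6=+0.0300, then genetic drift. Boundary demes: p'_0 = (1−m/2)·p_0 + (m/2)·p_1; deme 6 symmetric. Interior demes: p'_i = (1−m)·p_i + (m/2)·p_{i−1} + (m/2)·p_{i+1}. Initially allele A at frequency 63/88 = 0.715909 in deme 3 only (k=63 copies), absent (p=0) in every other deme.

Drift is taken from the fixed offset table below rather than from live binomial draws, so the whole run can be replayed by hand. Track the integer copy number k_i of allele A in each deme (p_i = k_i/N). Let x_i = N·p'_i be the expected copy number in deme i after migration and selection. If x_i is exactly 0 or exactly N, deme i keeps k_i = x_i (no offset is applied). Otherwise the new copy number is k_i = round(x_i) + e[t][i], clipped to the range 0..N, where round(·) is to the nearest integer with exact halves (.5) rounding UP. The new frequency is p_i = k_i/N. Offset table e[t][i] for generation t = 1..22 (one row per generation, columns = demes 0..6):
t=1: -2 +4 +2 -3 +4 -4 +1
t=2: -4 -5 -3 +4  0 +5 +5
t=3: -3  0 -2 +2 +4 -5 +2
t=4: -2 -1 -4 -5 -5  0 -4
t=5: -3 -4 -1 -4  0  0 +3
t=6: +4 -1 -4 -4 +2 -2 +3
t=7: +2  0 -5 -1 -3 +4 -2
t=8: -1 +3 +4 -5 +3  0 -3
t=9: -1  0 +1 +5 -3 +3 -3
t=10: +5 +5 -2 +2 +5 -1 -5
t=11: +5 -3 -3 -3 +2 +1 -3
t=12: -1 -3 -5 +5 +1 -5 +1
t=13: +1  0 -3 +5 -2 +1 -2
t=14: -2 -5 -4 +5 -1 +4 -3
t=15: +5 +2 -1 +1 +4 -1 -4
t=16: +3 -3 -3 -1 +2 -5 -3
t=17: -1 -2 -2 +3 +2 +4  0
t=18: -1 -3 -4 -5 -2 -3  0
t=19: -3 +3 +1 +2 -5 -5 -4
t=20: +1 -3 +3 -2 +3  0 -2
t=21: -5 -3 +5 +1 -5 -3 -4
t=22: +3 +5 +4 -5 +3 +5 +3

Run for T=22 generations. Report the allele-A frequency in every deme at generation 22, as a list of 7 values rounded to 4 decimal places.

[0.0000, 0.0682, 0.1591, 0.0568, 0.1136, 0.0682, 0.0341]

t=0: k=[0 0 0 63 0 0 0]
t=1: x=[0.0000 0.0000 4.5309 53.0178 4.6950 0.0000 0.0000] k=[0 0 7 50 9 0 0]
t=2: x=[0.0000 0.4928 9.3245 43.1431 11.3335 0.6828 0.0000] k=[0 0 6 47 11 6 0]
t=3: x=[0.0000 0.4224 8.2867 40.6707 13.2492 5.9896 0.4634] k=[0 0 6 43 17 1 2]
t=4: x=[0.0000 0.4224 7.9973 37.7284 17.6549 2.3009 1.9814] k=[0 0 4 33 13 2 0]
t=5: x=[0.0000 0.2815 5.6369 28.8321 13.5975 2.7053 0.1545] k=[0 0 5 25 14 3 3]
t=6: x=[0.0000 0.3520 5.8775 22.2515 13.9210 3.8678 3.0868] k=[0 0 2 18 16 2 6]
t=7: x=[0.0000 0.1408 2.9223 16.3109 15.0161 3.3877 5.8596] k=[0 0 0 15 12 7 4]
t=8: x=[0.0000 0.0000 1.0769 13.3606 11.7812 7.2268 4.3455] k=[0 0 5 8 15 7 1]
t=9: x=[0.0000 0.3520 4.6511 8.1116 13.7966 7.2268 1.4928] k=[0 0 6 13 11 10 0]
t=10: x=[0.0000 0.4224 5.8294 12.0591 11.0101 9.4224 0.7723] k=[0 5 4 14 16 8 0]
t=11: x=[0.3451 4.2829 4.6271 13.1149 15.1654 8.0850 0.6179] k=[5 1 2 10 17 9 0]
t=12: x=[4.3426 1.2914 2.4187 9.7042 15.7877 9.0187 0.6951] k=[3 0 0 15 17 4 2]
t=13: x=[2.5595 0.2112 1.0769 13.7291 15.7877 4.8783 2.2129] k=[4 0 0 19 14 6 0]
t=14: x=[3.4155 0.2815 1.3643 16.8523 13.6971 6.2169 0.4634] k=[1 0 0 22 13 10 0]
t=15: x=[0.8517 0.0704 1.5798 19.2910 13.3736 9.5738 0.7723] k=[6 2 1 20 17 9 0]
t=16: x=[5.2713 2.0910 2.3947 17.9850 16.5345 9.0187 0.6951] k=[8 0 0 17 19 4 0]
t=17: x=[6.8541 0.5632 1.2206 15.5482 17.6300 4.8783 0.3090] k=[6 0 0 19 20 9 0]
t=18: x=[5.1319 0.4224 1.3643 17.2955 18.9997 9.2458 0.6951] k=[4 0 0 12 17 6 1]
t=19: x=[3.4155 0.2815 0.8614 11.2247 15.7130 6.5199 1.4156] k=[0 3 2 13 11 2 0]
t=20: x=[0.2070 2.5382 2.7784 11.7646 10.4131 2.5537 0.1545] k=[1 0 6 10 13 3 0]
t=21: x=[0.8517 0.4928 5.6129 9.7042 11.9554 3.5646 0.2317] k=[0 0 11 11 7 1 0]
t=22: x=[0.0000 0.7745 9.7834 10.4643 6.8077 1.3908 0.0772] k=[0 6 14 5 10 6 3]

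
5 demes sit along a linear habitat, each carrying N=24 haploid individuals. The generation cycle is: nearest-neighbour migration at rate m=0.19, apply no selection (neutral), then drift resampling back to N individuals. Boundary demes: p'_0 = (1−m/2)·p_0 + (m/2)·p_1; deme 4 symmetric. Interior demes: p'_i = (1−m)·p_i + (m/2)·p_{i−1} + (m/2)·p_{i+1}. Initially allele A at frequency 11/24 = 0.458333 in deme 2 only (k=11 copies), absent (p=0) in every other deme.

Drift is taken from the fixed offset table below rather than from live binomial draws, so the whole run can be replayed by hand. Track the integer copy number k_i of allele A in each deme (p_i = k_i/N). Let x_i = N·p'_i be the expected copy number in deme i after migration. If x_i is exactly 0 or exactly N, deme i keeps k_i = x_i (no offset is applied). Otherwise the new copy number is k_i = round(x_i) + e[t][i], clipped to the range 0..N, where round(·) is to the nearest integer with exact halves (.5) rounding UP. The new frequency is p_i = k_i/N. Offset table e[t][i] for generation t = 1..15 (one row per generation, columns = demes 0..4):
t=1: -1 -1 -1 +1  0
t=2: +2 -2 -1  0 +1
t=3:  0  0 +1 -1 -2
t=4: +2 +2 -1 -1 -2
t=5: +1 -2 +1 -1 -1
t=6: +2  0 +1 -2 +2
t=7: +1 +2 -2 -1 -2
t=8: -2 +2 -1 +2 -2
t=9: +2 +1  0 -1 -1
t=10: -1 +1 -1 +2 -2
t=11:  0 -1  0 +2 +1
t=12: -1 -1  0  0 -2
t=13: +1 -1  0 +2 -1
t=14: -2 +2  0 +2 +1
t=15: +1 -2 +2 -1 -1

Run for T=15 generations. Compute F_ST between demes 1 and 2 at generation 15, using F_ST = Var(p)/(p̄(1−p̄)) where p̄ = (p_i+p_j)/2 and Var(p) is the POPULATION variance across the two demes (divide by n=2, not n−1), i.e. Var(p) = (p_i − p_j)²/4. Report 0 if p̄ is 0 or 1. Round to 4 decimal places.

0.0256

t=0: k=[0 0 11 0 0]
t=1: x=[0.0000 1.0450 8.9100 1.0450 0.0000] k=[0 0 8 2 0]
t=2: x=[0.0000 0.7600 6.6700 2.3800 0.1900] k=[0 0 6 2 1]
t=3: x=[0.0000 0.5700 5.0500 2.2850 1.0950] k=[0 1 6 1 0]
t=4: x=[0.0950 1.3800 5.0500 1.3800 0.0950] k=[2 3 4 0 0]
t=5: x=[2.0950 3.0000 3.5250 0.3800 0.0000] k=[3 1 5 0 0]
t=6: x=[2.8100 1.5700 4.1450 0.4750 0.0000] k=[5 2 5 0 0]
t=7: x=[4.7150 2.5700 4.2400 0.4750 0.0000] k=[6 5 2 0 0]
t=8: x=[5.9050 4.8100 2.0950 0.1900 0.0000] k=[4 7 1 2 0]
t=9: x=[4.2850 6.1450 1.6650 1.7150 0.1900] k=[6 7 2 1 0]
t=10: x=[6.0950 6.4300 2.3800 1.0000 0.0950] k=[5 7 1 3 0]
t=11: x=[5.1900 6.2400 1.7600 2.5250 0.2850] k=[5 5 2 5 1]
t=12: x=[5.0000 4.7150 2.5700 4.3350 1.3800] k=[4 4 3 4 0]
t=13: x=[4.0000 3.9050 3.1900 3.5250 0.3800] k=[5 3 3 6 0]
t=14: x=[4.8100 3.1900 3.2850 5.1450 0.5700] k=[3 5 3 7 2]
t=15: x=[3.1900 4.6200 3.5700 6.1450 2.4750] k=[4 3 6 5 1]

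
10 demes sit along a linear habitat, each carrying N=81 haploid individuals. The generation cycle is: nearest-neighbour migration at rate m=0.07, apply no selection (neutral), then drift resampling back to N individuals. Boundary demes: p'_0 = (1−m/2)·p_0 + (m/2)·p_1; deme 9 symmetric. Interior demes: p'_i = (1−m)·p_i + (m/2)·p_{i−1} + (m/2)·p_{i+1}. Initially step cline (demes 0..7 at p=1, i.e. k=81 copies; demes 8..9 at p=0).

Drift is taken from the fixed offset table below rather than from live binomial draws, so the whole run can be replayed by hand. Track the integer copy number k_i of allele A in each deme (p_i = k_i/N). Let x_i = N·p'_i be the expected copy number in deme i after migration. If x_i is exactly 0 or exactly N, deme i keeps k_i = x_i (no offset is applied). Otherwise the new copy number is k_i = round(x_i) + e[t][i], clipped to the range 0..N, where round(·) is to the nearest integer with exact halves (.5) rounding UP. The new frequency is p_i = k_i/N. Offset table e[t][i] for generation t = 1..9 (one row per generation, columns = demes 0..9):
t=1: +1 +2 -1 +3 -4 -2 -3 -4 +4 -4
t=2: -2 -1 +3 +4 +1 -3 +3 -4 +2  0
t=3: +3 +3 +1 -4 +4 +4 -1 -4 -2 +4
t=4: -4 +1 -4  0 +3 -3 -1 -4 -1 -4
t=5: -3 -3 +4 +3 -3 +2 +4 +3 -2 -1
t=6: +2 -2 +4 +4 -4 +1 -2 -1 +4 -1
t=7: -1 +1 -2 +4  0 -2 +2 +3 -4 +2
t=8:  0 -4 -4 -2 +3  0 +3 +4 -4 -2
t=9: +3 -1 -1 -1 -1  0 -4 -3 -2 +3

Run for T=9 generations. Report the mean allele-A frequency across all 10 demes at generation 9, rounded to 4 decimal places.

0.7691

t=0: k=[81 81 81 81 81 81 81 81 0 0]
t=1: x=[81.0000 81.0000 81.0000 81.0000 81.0000 81.0000 81.0000 78.1650 2.8350 0.0000] k=[81 81 81 81 81 81 81 74 7 0]
t=2: x=[81.0000 81.0000 81.0000 81.0000 81.0000 81.0000 80.7550 71.9000 9.1000 0.2450] k=[81 81 81 81 81 81 81 68 11 0]
t=3: x=[81.0000 81.0000 81.0000 81.0000 81.0000 81.0000 80.5450 66.4600 12.6100 0.3850] k=[81 81 81 81 81 81 80 62 11 4]
t=4: x=[81.0000 81.0000 81.0000 81.0000 81.0000 80.9650 79.4050 60.8450 12.5400 4.2450] k=[81 81 81 81 81 78 78 57 12 0]
t=5: x=[81.0000 81.0000 81.0000 81.0000 80.8950 78.1050 77.2650 56.1600 13.1550 0.4200] k=[81 81 81 81 78 80 81 59 11 0]
t=6: x=[81.0000 81.0000 81.0000 80.8950 78.1750 79.9650 80.1950 58.0900 12.2950 0.3850] k=[81 81 81 81 74 81 78 57 16 0]
t=7: x=[81.0000 81.0000 81.0000 80.7550 74.4900 80.6500 77.3700 56.3000 16.8750 0.5600] k=[81 81 81 81 74 79 79 59 13 3]
t=8: x=[81.0000 81.0000 81.0000 80.7550 74.4200 78.8250 78.3000 58.0900 14.2600 3.3500] k=[81 81 81 79 77 79 81 62 10 1]
t=9: x=[81.0000 81.0000 80.9300 79.0000 77.1400 79.0000 80.2650 60.8450 11.5050 1.3150] k=[81 81 80 78 76 79 76 58 10 4]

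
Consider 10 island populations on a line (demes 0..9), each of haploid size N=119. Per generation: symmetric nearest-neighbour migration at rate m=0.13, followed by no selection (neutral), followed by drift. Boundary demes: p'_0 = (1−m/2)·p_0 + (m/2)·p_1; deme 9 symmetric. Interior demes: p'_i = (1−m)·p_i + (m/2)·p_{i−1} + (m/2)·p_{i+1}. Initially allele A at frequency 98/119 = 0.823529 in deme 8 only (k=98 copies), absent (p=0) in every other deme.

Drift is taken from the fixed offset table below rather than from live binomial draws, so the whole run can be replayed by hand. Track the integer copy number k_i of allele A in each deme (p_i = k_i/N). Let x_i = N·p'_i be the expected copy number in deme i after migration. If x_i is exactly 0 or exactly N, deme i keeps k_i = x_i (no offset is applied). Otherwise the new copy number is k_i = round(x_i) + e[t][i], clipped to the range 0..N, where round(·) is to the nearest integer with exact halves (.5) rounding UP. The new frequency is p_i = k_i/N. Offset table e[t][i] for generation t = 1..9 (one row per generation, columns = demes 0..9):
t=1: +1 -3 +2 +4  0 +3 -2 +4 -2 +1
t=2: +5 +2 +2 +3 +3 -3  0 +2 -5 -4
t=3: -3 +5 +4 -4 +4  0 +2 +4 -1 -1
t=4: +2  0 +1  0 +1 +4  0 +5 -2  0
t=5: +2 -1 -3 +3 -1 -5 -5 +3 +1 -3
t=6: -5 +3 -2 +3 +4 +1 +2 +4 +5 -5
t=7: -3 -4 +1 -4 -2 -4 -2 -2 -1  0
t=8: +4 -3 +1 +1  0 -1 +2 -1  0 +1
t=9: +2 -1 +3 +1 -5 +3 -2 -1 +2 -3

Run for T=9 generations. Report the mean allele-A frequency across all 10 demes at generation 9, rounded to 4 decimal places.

t=0: k=[0 0 0 0 0 0 0 0 98 0]
t=1: x=[0.0000 0.0000 0.0000 0.0000 0.0000 0.0000 0.0000 6.3700 85.2600 6.3700] k=[0 0 0 0 0 0 0 10 83 7]
t=2: x=[0.0000 0.0000 0.0000 0.0000 0.0000 0.0000 0.6500 14.0950 73.3150 11.9400] k=[0 0 0 0 0 0 1 16 68 8]
t=3: x=[0.0000 0.0000 0.0000 0.0000 0.0000 0.0650 1.9100 18.4050 60.7200 11.9000] k=[0 0 0 0 0 0 4 22 60 11]
t=4: x=[0.0000 0.0000 0.0000 0.0000 0.0000 0.2600 4.9100 23.3000 54.3450 14.1850] k=[0 0 0 0 0 4 5 28 52 14]
t=5: x=[0.0000 0.0000 0.0000 0.0000 0.2600 3.8050 6.4300 28.0650 47.9700 16.4700] k=[0 0 0 0 0 0 1 31 49 13]
t=6: x=[0.0000 0.0000 0.0000 0.0000 0.0000 0.0650 2.8850 30.2200 45.4900 15.3400] k=[0 0 0 0 0 1 5 34 50 10]
t=7: x=[0.0000 0.0000 0.0000 0.0000 0.0650 1.1950 6.6250 33.1550 46.3600 12.6000] k=[0 0 0 0 0 0 5 31 45 13]
t=8: x=[0.0000 0.0000 0.0000 0.0000 0.0000 0.3250 6.3650 30.2200 42.0100 15.0800] k=[0 0 0 0 0 0 8 29 42 16]
t=9: x=[0.0000 0.0000 0.0000 0.0000 0.0000 0.5200 8.8450 28.4800 39.4650 17.6900] k=[0 0 0 0 0 4 7 27 41 15]

0.0790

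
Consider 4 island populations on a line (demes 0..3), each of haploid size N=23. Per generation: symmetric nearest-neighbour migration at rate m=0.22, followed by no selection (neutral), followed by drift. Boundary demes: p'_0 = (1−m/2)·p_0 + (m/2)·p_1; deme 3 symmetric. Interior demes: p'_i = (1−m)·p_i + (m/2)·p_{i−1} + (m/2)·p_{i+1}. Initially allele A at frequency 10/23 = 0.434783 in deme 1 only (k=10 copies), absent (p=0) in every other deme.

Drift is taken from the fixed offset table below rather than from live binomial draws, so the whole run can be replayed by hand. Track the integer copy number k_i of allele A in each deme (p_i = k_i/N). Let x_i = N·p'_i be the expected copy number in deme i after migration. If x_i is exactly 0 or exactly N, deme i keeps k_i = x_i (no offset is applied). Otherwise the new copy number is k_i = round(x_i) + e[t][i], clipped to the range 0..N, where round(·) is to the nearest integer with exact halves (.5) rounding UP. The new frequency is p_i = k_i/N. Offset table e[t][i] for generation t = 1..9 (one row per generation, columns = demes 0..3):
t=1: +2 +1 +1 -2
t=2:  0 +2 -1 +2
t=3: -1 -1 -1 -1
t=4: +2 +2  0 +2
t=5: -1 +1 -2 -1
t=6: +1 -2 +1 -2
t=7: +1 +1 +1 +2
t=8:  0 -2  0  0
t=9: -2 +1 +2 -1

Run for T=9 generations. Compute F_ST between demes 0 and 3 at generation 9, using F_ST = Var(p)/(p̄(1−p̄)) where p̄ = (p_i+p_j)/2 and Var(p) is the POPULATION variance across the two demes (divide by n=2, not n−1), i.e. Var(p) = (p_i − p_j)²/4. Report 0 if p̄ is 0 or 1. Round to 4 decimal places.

t=0: k=[0 10 0 0]
t=1: x=[1.1000 7.8000 1.1000 0.0000] k=[3 9 2 0]
t=2: x=[3.6600 7.5700 2.5500 0.2200] k=[4 10 2 2]
t=3: x=[4.6600 8.4600 2.8800 2.0000] k=[4 7 2 1]
t=4: x=[4.3300 6.1200 2.4400 1.1100] k=[6 8 2 3]
t=5: x=[6.2200 7.1200 2.7700 2.8900] k=[5 8 1 2]
t=6: x=[5.3300 6.9000 1.8800 1.8900] k=[6 5 3 0]
t=7: x=[5.8900 4.8900 2.8900 0.3300] k=[7 6 4 2]
t=8: x=[6.8900 5.8900 4.0000 2.2200] k=[7 4 4 2]
t=9: x=[6.6700 4.3300 3.7800 2.2200] k=[5 5 6 1]

0.0667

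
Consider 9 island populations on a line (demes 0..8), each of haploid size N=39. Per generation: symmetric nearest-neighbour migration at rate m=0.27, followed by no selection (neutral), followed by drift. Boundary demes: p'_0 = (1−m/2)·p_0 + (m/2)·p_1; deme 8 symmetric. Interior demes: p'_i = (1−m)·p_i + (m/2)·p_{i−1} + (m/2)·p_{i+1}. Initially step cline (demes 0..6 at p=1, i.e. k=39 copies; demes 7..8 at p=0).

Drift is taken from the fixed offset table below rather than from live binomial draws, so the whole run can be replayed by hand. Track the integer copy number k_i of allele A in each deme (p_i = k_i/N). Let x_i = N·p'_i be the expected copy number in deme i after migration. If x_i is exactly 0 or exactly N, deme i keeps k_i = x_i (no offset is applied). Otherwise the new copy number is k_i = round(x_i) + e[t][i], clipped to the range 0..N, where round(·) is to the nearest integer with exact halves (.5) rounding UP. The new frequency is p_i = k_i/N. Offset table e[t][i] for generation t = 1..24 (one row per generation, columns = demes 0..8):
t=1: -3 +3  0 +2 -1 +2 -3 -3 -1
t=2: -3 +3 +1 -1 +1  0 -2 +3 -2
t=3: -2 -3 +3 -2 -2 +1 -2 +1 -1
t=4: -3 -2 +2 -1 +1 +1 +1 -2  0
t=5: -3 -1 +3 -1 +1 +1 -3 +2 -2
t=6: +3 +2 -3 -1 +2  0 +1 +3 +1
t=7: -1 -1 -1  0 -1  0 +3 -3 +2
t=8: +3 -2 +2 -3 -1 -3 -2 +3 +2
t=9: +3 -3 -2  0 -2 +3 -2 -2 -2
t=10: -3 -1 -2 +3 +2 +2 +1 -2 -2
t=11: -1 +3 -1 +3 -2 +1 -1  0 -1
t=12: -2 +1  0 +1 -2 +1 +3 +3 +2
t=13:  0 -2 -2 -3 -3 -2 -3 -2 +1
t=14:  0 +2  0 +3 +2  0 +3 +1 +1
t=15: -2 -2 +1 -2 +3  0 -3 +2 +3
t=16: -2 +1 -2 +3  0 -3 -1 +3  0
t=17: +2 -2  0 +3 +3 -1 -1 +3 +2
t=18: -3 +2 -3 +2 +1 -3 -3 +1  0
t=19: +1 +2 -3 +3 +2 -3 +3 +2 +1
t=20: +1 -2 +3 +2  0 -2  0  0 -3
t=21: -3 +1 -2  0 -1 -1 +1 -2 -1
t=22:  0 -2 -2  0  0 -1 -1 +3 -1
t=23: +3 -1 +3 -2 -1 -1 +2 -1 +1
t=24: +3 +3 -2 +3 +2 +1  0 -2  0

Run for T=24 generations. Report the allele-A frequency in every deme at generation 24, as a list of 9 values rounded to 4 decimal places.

[0.8974, 0.8462, 0.8205, 0.9487, 0.8205, 0.6667, 0.6410, 0.5385, 0.5385]

t=0: k=[39 39 39 39 39 39 39 0 0]
t=1: x=[39.0000 39.0000 39.0000 39.0000 39.0000 39.0000 33.7350 5.2650 0.0000] k=[39 39 39 39 39 39 31 2 0]
t=2: x=[39.0000 39.0000 39.0000 39.0000 39.0000 37.9200 28.1650 5.6450 0.2700] k=[39 39 39 39 39 38 26 9 0]
t=3: x=[39.0000 39.0000 39.0000 39.0000 38.8650 36.5150 25.3250 10.0800 1.2150] k=[39 39 39 39 37 38 23 11 0]
t=4: x=[39.0000 39.0000 39.0000 38.7300 37.4050 35.8400 23.4050 11.1350 1.4850] k=[39 39 39 38 38 37 24 9 1]
t=5: x=[39.0000 39.0000 38.8650 38.1350 37.8650 35.3800 23.7300 9.9450 2.0800] k=[39 39 39 37 39 36 21 12 0]
t=6: x=[39.0000 39.0000 38.7300 37.5400 38.3250 34.3800 21.8100 11.5950 1.6200] k=[39 39 36 37 39 34 23 15 3]
t=7: x=[39.0000 38.5950 36.5400 37.1350 38.0550 33.1900 23.4050 14.4600 4.6200] k=[39 38 36 37 37 33 26 11 7]
t=8: x=[38.8650 37.8650 36.4050 36.8650 36.4600 32.5950 24.9200 12.4850 7.5400] k=[39 36 38 34 35 30 23 15 10]
t=9: x=[38.5950 36.6750 37.1900 34.6750 34.1900 29.7300 22.8650 15.4050 10.6750] k=[39 34 35 35 32 33 21 13 9]
t=10: x=[38.3250 34.8100 34.8650 34.5950 32.5400 31.2450 21.5400 13.5400 9.5400] k=[35 34 33 38 35 33 23 12 8]
t=11: x=[34.8650 34.0000 33.8100 36.9200 35.1350 31.9200 22.8650 12.9450 8.5400] k=[34 37 33 39 33 33 22 13 8]
t=12: x=[34.4050 36.0550 34.3500 37.3800 33.8100 31.5150 22.2700 13.5400 8.6750] k=[32 37 34 38 32 33 25 17 11]
t=13: x=[32.6750 35.9200 34.9450 36.6500 32.9450 31.7850 25.0000 17.2700 11.8100] k=[33 34 33 34 30 30 22 15 13]
t=14: x=[33.1350 33.7300 33.2700 33.3250 30.5400 28.9200 22.1350 15.6750 13.2700] k=[33 36 33 36 33 29 25 17 14]
t=15: x=[33.4050 35.1900 33.8100 35.1900 32.8650 29.0000 24.4600 17.6750 14.4050] k=[31 33 35 33 36 29 21 20 17]
t=16: x=[31.2700 33.0000 34.4600 33.6750 34.6500 28.8650 21.9450 19.7300 17.4050] k=[29 34 32 37 35 26 21 23 17]
t=17: x=[29.6750 33.0550 32.9450 36.0550 34.0550 26.5400 21.9450 21.9200 17.8100] k=[32 31 33 39 37 26 21 25 20]
t=18: x=[31.8650 31.4050 33.5400 37.9200 35.7850 26.8100 22.2150 23.7850 20.6750] k=[29 33 31 39 37 24 19 25 21]
t=19: x=[29.5400 32.1900 32.3500 37.6500 35.5150 25.0800 20.4850 23.6500 21.5400] k=[31 34 29 39 38 22 23 26 23]
t=20: x=[31.4050 32.9200 31.0250 37.5150 35.9750 24.2950 23.2700 25.1900 23.4050] k=[32 31 34 39 36 22 23 25 20]
t=21: x=[31.8650 31.5400 34.2700 37.9200 34.5150 24.0250 23.1350 24.0550 20.6750] k=[29 33 32 38 34 23 24 22 20]
t=22: x=[29.5400 32.3250 32.9450 36.6500 33.0550 24.6200 23.5950 22.0000 20.2700] k=[30 30 31 37 33 24 23 25 19]
t=23: x=[30.0000 30.1350 31.6750 35.6500 32.3250 25.0800 23.4050 23.9200 19.8100] k=[33 29 35 34 31 24 25 23 21]
t=24: x=[32.4600 30.3500 34.0550 33.7300 30.4600 25.0800 24.5950 23.0000 21.2700] k=[35 33 32 37 32 26 25 21 21]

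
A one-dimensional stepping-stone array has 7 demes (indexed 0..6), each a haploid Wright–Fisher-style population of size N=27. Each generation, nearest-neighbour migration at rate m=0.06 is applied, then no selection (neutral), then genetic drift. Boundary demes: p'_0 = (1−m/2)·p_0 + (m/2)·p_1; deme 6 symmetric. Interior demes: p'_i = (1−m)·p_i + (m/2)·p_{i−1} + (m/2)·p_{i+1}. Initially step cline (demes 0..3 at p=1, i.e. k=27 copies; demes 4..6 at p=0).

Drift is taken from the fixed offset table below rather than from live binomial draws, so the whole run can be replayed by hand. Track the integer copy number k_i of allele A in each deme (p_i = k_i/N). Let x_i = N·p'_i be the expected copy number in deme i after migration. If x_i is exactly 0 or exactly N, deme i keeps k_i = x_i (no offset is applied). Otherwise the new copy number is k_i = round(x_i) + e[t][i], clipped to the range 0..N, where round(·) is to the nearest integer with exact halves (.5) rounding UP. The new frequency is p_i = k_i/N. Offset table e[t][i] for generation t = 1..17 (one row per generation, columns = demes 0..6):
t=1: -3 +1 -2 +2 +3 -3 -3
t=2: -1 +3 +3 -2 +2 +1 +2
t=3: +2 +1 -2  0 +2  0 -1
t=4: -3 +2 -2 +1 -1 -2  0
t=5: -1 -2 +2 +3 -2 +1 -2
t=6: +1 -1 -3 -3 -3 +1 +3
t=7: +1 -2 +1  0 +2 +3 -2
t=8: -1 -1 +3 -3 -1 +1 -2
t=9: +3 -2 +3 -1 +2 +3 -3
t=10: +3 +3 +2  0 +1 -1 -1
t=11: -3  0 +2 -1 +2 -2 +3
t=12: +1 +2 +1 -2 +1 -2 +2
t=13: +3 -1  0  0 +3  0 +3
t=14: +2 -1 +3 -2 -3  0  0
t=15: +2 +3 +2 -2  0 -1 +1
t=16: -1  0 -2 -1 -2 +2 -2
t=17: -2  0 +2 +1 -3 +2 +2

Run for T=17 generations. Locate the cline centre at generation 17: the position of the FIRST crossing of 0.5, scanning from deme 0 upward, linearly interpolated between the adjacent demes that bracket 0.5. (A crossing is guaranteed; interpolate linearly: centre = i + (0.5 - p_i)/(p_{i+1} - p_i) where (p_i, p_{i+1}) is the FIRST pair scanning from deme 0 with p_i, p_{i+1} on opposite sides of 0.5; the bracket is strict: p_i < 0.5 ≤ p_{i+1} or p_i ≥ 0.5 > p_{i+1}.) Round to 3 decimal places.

t=0: k=[27 27 27 27 0 0 0]
t=1: x=[27.0000 27.0000 27.0000 26.1900 0.8100 0.0000 0.0000] k=[27 27 27 27 4 0 0]
t=2: x=[27.0000 27.0000 27.0000 26.3100 4.5700 0.1200 0.0000] k=[27 27 27 24 7 1 0]
t=3: x=[27.0000 27.0000 26.9100 23.5800 7.3300 1.1500 0.0300] k=[27 27 25 24 9 1 0]
t=4: x=[27.0000 26.9400 25.0300 23.5800 9.2100 1.2100 0.0300] k=[27 27 23 25 8 0 0]
t=5: x=[27.0000 26.8800 23.1800 24.4300 8.2700 0.2400 0.0000] k=[27 25 25 27 6 1 0]
t=6: x=[26.9400 25.0600 25.0600 26.3100 6.4800 1.1200 0.0300] k=[27 24 22 23 3 2 3]
t=7: x=[26.9100 24.0300 22.0900 22.3700 3.5700 2.0600 2.9700] k=[27 22 23 22 6 5 1]
t=8: x=[26.8500 22.1800 22.9400 21.5500 6.4500 4.9100 1.1200] k=[26 21 26 19 5 6 0]
t=9: x=[25.8500 21.3000 25.6400 18.7900 5.4500 5.7900 0.1800] k=[27 19 27 18 7 9 0]
t=10: x=[26.7600 19.4800 26.4900 17.9400 7.3900 8.6700 0.2700] k=[27 22 27 18 8 8 0]
t=11: x=[26.8500 22.3000 26.5800 17.9700 8.3000 7.7600 0.2400] k=[24 22 27 17 10 6 3]
t=12: x=[23.9400 22.2100 26.5500 17.0900 10.0900 6.0300 3.0900] k=[25 24 27 15 11 4 5]
t=13: x=[24.9700 24.1200 26.5500 15.2400 10.9100 4.2400 4.9700] k=[27 23 27 15 14 4 8]
t=14: x=[26.8800 23.2400 26.5200 15.3300 13.7300 4.4200 7.8800] k=[27 22 27 13 11 4 8]
t=15: x=[26.8500 22.3000 26.4300 13.3600 10.8500 4.3300 7.8800] k=[27 25 27 11 11 3 9]
t=16: x=[26.9400 25.1200 26.4600 11.4800 10.7600 3.4200 8.8200] k=[26 25 24 10 9 5 7]
t=17: x=[25.9700 25.0000 23.6100 10.3900 8.9100 5.1800 6.9400] k=[24 25 26 11 6 7 9]

2.833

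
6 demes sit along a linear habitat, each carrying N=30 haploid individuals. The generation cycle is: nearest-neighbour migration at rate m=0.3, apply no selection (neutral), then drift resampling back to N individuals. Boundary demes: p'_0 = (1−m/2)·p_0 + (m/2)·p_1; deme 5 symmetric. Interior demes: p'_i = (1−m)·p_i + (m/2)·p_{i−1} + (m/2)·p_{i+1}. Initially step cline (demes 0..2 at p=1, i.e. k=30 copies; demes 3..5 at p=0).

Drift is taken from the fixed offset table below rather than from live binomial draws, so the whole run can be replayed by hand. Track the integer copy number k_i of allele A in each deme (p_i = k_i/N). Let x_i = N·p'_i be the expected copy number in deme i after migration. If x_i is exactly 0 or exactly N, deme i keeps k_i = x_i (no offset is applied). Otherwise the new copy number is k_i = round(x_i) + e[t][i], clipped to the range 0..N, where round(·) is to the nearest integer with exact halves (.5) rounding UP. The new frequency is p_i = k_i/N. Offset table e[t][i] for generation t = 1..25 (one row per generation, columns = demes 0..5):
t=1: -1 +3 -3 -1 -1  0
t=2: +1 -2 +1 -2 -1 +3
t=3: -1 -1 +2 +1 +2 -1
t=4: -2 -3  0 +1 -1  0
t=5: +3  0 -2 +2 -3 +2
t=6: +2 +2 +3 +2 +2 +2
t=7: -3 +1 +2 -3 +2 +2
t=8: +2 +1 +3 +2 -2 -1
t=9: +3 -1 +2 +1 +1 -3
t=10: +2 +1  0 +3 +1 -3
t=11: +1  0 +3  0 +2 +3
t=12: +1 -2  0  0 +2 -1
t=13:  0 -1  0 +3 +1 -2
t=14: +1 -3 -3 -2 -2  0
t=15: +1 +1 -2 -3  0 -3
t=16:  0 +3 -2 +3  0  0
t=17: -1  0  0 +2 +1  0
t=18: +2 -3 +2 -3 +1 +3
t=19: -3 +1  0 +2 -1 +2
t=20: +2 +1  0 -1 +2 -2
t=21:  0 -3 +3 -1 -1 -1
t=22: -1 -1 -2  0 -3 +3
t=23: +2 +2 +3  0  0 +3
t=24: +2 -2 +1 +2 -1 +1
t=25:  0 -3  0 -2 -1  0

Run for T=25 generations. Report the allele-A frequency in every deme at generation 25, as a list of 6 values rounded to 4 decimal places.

t=0: k=[30 30 30 0 0 0]
t=1: x=[30.0000 30.0000 25.5000 4.5000 0.0000 0.0000] k=[30 30 23 4 0 0]
t=2: x=[30.0000 28.9500 21.2000 6.2500 0.6000 0.0000] k=[30 27 22 4 0 0]
t=3: x=[29.5500 26.7000 20.0500 6.1000 0.6000 0.0000] k=[29 26 22 7 3 0]
t=4: x=[28.5500 25.8500 20.3500 8.6500 3.1500 0.4500] k=[27 23 20 10 2 0]
t=5: x=[26.4000 23.1500 18.9500 10.3000 2.9000 0.3000] k=[29 23 17 12 0 2]
t=6: x=[28.1000 23.0000 17.1500 10.9500 2.1000 1.7000] k=[30 25 20 13 4 4]
t=7: x=[29.2500 25.0000 19.7000 12.7000 5.3500 4.0000] k=[26 26 22 10 7 6]
t=8: x=[26.0000 25.4000 20.8000 11.3500 7.3000 6.1500] k=[28 26 24 13 5 5]
t=9: x=[27.7000 26.0000 22.6500 13.4500 6.2000 5.0000] k=[30 25 25 14 7 2]
t=10: x=[29.2500 25.7500 23.3500 14.6000 7.3000 2.7500] k=[30 27 23 18 8 0]
t=11: x=[29.5500 26.8500 22.8500 17.2500 8.3000 1.2000] k=[30 27 26 17 10 4]
t=12: x=[29.5500 27.3000 24.8000 17.3000 10.1500 4.9000] k=[30 25 25 17 12 4]
t=13: x=[29.2500 25.7500 23.8000 17.4500 11.5500 5.2000] k=[29 25 24 20 13 3]
t=14: x=[28.4000 25.4500 23.5500 19.5500 12.5500 4.5000] k=[29 22 21 18 11 5]
t=15: x=[27.9500 22.9000 20.7000 17.4000 11.1500 5.9000] k=[29 24 19 14 11 3]
t=16: x=[28.2500 24.0000 19.0000 14.3000 10.2500 4.2000] k=[28 27 17 17 10 4]
t=17: x=[27.8500 25.6500 18.5000 15.9500 10.1500 4.9000] k=[27 26 19 18 11 5]
t=18: x=[26.8500 25.1000 19.9000 17.1000 11.1500 5.9000] k=[29 22 22 14 12 9]
t=19: x=[27.9500 23.0500 20.8000 14.9000 11.8500 9.4500] k=[25 24 21 17 11 11]
t=20: x=[24.8500 23.7000 20.8500 16.7000 11.9000 11.0000] k=[27 25 21 16 14 9]
t=21: x=[26.7000 24.7000 20.8500 16.4500 13.5500 9.7500] k=[27 22 24 15 13 9]
t=22: x=[26.2500 23.0500 22.3500 16.0500 12.7000 9.6000] k=[25 22 20 16 10 13]
t=23: x=[24.5500 22.1500 19.7000 15.7000 11.3500 12.5500] k=[27 24 23 16 11 16]
t=24: x=[26.5500 24.3000 22.1000 16.3000 12.5000 15.2500] k=[29 22 23 18 12 16]
t=25: x=[27.9500 23.2000 22.1000 17.8500 13.5000 15.4000] k=[28 20 22 16 13 15]

[0.9333, 0.6667, 0.7333, 0.5333, 0.4333, 0.5000]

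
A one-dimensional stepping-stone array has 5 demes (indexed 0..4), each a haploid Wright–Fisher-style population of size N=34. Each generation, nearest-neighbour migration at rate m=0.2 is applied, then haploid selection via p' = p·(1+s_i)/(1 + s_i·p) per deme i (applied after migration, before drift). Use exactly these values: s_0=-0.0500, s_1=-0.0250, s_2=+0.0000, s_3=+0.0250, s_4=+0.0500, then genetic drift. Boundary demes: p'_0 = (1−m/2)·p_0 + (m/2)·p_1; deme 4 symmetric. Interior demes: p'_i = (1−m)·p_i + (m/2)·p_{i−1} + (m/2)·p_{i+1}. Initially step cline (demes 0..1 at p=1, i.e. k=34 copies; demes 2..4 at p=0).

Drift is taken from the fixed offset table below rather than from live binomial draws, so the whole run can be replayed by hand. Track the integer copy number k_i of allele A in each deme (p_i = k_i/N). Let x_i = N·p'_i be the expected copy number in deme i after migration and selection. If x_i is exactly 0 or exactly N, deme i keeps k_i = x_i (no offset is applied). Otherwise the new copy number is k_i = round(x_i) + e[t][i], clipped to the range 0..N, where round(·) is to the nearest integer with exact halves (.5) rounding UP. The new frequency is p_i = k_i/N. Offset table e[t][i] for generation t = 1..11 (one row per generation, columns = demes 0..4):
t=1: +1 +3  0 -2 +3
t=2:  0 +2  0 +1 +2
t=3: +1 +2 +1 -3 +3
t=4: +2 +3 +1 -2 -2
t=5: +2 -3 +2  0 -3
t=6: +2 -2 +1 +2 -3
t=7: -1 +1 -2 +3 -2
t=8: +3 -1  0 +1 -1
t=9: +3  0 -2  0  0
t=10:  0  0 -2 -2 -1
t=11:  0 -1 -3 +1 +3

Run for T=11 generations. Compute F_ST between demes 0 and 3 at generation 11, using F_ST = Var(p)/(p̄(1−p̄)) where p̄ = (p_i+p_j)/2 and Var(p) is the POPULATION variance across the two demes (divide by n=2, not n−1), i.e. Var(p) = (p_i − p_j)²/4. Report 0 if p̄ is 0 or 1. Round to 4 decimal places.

t=0: k=[34 34 0 0 0]
t=1: x=[34.0000 30.5217 3.4000 0.0000 0.0000] k=[34 34 3 0 0]
t=2: x=[34.0000 30.8279 5.8000 0.3074 0.0000] k=[34 33 6 1 0]
t=3: x=[33.8948 30.3177 8.2000 1.4335 0.1050] k=[34 32 9 0 3]
t=4: x=[33.7895 29.8078 10.4000 1.2289 2.8238] k=[34 33 11 0 1]
t=5: x=[33.8948 30.8279 12.1000 1.2289 0.9438] k=[34 28 14 1 0]
t=6: x=[33.3690 27.0612 14.1000 2.2514 0.1050] k=[34 25 15 4 0]
t=7: x=[33.0539 24.7303 14.9000 4.8009 0.4198] k=[32 26 13 8 0]
t=8: x=[31.2741 25.1351 13.8000 7.8481 0.8390] k=[34 24 14 9 0]
t=9: x=[32.9490 23.8204 14.5000 8.7596 0.9438] k=[34 24 13 9 1]
t=10: x=[32.9490 23.7193 13.7000 8.7596 1.8850] k=[33 24 12 7 1]
t=11: x=[32.0059 23.5173 12.7000 7.0368 1.6761] k=[32 23 10 8 5]

0.5143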